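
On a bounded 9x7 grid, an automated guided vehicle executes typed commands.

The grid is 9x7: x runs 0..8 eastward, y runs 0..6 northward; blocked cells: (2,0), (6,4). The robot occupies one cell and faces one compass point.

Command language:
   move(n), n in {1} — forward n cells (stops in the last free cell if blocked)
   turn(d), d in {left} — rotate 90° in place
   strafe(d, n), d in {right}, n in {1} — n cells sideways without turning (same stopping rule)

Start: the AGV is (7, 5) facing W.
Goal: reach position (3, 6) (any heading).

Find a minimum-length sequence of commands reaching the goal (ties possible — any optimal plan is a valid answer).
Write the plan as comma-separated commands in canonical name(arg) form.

move(1), move(1), move(1), move(1), strafe(right, 1)

from: (7, 5) facing W
1. move(1) → (6, 5) facing W
2. move(1) → (5, 5) facing W
3. move(1) → (4, 5) facing W
4. move(1) → (3, 5) facing W
5. strafe(right, 1) → (3, 6) facing W
no 4-step plan works, so 5 is optimal.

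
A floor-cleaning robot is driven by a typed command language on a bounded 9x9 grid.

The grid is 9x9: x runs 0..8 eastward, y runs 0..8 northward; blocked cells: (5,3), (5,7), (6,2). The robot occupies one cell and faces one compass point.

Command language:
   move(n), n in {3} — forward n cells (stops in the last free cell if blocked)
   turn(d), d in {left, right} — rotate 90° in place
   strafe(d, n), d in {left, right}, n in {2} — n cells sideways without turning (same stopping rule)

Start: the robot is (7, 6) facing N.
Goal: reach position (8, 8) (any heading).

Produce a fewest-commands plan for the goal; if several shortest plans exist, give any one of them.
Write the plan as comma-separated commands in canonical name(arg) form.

strafe(right, 2), move(3)

start: (7, 6) facing N
[1] after strafe(right, 2): (8, 6) facing N
[2] after move(3): (8, 8) facing N
minimal: 2 command(s), checked below 2.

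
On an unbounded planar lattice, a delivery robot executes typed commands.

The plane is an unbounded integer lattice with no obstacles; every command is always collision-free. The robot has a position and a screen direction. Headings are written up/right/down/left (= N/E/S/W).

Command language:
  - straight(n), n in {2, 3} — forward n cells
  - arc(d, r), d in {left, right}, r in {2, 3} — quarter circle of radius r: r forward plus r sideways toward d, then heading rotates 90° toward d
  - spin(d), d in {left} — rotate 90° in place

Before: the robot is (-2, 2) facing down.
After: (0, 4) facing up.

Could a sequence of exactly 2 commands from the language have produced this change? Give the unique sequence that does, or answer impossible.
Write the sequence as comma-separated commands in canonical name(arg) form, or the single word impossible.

spin(left), arc(left, 2)

key: order matters: swapping spin(left) and arc(left, 2) lands elsewhere
from: (-2, 2) facing down
[1] after spin(left): (-2, 2) facing right
[2] after arc(left, 2): (0, 4) facing up
no rival 2-sequence matches.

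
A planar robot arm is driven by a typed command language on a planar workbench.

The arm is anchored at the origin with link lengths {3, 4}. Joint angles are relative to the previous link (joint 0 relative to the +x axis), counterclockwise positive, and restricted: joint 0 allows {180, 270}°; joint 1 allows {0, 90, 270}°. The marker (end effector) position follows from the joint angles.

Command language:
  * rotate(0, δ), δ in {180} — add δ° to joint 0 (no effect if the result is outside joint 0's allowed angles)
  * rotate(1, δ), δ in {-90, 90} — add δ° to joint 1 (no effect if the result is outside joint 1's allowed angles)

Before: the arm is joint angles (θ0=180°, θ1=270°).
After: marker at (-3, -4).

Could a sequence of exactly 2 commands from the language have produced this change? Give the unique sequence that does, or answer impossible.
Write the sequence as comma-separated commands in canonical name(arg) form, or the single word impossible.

from: joint angles (θ0=180°, θ1=270°)
[1] after rotate(1, 90): joint angles (θ0=180°, θ1=0°)
[2] after rotate(1, 90): joint angles (θ0=180°, θ1=90°)
no rival 2-sequence matches.

rotate(1, 90), rotate(1, 90)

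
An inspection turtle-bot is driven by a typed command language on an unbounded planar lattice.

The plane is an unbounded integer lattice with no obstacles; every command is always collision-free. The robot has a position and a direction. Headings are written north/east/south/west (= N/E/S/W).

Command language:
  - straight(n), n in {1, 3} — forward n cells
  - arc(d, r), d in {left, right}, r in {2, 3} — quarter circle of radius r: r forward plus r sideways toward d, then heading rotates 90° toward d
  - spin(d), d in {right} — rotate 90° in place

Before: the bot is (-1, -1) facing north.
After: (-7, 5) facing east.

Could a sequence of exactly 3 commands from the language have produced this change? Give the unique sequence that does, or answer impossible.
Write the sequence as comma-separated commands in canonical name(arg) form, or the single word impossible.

key: position moved to (-7,5) AND the heading swung to E — translation plus rotation needed
start: (-1, -1) facing north
[1] after arc(left, 3): (-4, 2) facing west
[2] after arc(right, 3): (-7, 5) facing north
[3] after spin(right): (-7, 5) facing east
no other 3-command option fits: unique.

arc(left, 3), arc(right, 3), spin(right)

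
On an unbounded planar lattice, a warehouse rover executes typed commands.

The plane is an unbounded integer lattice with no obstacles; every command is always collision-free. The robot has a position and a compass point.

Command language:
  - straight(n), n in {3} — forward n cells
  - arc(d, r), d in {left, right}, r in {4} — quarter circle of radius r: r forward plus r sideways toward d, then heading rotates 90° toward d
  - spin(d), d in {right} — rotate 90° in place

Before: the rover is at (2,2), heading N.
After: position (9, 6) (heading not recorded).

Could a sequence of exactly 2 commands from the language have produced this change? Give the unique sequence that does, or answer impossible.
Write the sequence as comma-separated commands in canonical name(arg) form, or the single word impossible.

arc(right, 4), straight(3)

key: running straight(3) before arc(right, 4) would end elsewhere — order is forced
initial: at (2,2), heading N
1. arc(right, 4) → at (6,6), heading E
2. straight(3) → at (9,6), heading E
no rival 2-sequence matches.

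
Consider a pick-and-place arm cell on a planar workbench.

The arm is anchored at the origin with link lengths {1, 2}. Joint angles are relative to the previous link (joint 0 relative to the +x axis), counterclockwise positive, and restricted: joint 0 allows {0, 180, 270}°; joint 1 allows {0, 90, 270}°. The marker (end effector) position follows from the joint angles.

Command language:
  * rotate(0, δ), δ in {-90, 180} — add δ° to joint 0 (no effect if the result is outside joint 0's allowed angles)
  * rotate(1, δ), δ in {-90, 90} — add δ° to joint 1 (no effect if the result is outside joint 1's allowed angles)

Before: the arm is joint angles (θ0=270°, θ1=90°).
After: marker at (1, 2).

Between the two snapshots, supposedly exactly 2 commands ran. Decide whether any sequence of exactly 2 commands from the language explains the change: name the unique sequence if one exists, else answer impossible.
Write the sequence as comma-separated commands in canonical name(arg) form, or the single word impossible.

key: order matters: swapping rotate(0, -90) and rotate(0, 180) lands elsewhere
t0: joint angles (θ0=270°, θ1=90°)
step 1 (rotate(0, -90)): joint angles (θ0=180°, θ1=90°)
step 2 (rotate(0, 180)): joint angles (θ0=0°, θ1=90°)
uniquely the one of 16 2-step routes that fits.

rotate(0, -90), rotate(0, 180)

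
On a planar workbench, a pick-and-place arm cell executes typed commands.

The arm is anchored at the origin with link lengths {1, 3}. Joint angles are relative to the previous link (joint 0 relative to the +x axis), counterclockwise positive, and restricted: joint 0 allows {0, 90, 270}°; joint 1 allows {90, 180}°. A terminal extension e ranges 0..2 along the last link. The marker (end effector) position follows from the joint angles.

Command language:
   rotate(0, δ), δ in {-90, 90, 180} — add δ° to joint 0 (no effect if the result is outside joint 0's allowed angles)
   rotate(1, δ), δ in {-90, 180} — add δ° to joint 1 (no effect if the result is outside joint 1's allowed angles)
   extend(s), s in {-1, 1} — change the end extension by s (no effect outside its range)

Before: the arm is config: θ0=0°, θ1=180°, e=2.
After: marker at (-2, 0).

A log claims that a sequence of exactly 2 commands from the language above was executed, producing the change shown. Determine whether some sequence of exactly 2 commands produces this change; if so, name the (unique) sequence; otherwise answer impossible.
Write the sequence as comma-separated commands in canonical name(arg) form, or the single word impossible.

extend(-1), extend(-1)

start: config: θ0=0°, θ1=180°, e=2
t=1 extend(-1) ⇒ config: θ0=0°, θ1=180°, e=1
t=2 extend(-1) ⇒ config: θ0=0°, θ1=180°, e=0
all 49 alternatives checked — unique.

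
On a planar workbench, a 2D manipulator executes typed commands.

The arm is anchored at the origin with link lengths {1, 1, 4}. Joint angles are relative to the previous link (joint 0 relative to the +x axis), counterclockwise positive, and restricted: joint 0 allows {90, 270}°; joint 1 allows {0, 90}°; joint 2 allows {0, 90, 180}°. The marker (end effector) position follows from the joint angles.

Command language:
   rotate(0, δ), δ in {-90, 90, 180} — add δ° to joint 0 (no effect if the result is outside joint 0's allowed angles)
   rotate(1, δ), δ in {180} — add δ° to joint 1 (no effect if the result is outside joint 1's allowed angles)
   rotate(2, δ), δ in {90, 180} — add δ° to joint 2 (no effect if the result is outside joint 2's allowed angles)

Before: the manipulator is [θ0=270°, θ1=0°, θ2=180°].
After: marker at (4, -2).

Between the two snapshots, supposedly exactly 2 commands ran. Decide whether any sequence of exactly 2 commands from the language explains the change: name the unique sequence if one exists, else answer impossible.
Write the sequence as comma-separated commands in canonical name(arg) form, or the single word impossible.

key: running rotate(2, 90) before rotate(2, 180) would end elsewhere — order is forced
begin: [θ0=270°, θ1=0°, θ2=180°]
1. rotate(2, 180) → [θ0=270°, θ1=0°, θ2=0°]
2. rotate(2, 90) → [θ0=270°, θ1=0°, θ2=90°]
no other 2-command option fits: unique.

rotate(2, 180), rotate(2, 90)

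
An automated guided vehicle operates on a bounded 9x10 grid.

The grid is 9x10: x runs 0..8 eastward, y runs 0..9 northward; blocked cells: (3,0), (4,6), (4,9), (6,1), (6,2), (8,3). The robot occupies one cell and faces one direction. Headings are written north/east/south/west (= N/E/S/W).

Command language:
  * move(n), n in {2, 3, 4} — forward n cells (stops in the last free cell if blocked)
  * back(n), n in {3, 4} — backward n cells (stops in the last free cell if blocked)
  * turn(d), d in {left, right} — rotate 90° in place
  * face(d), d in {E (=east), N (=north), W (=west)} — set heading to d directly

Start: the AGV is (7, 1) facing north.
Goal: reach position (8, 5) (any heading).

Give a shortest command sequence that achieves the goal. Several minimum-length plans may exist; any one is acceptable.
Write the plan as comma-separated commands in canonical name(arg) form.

initial: (7, 1) facing north
[1] after move(4): (7, 5) facing north
[2] after face(E): (7, 5) facing east
[3] after move(4): (8, 5) facing east
nothing shorter than 3 reaches the goal.

move(4), face(E), move(4)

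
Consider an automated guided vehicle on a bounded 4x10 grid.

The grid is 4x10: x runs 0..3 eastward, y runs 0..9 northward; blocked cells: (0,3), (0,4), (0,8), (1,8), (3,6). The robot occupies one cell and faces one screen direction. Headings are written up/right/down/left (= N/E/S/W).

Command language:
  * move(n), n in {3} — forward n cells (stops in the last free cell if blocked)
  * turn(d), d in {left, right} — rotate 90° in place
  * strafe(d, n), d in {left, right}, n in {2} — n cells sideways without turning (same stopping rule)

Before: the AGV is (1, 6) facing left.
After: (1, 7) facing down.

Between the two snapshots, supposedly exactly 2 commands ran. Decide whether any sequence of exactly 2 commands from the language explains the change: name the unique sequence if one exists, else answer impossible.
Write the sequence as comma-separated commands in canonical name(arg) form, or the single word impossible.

key: position moved to (1,7) AND the heading swung to S — translation plus rotation needed
t0: (1, 6) facing left
t=1 strafe(right, 2) ⇒ (1, 7) facing left
t=2 turn(left) ⇒ (1, 7) facing down
no other 2-command option fits: unique.

strafe(right, 2), turn(left)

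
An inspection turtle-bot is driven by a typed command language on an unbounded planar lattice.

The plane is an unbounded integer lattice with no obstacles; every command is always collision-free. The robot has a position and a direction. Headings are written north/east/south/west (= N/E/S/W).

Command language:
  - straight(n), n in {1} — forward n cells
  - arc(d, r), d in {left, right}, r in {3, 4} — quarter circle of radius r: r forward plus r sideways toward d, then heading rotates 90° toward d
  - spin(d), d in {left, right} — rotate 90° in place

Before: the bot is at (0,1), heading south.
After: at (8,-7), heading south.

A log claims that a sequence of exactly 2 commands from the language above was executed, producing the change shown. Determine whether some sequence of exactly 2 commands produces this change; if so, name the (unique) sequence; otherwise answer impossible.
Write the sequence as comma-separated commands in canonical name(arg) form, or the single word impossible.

arc(left, 4), arc(right, 4)

key: heading stays S — rotations cancel among the 2 commands
t0: at (0,1), heading south
step 1 (arc(left, 4)): at (4,-3), heading east
step 2 (arc(right, 4)): at (8,-7), heading south
all 49 alternatives checked — unique.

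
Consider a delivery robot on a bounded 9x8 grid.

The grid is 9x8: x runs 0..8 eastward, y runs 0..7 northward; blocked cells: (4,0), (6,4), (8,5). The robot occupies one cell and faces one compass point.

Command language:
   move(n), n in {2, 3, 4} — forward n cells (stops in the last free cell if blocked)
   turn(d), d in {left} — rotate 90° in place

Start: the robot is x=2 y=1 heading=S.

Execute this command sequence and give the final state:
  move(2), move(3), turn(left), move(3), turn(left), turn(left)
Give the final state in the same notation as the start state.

t0: x=2 y=1 heading=S
1. move(2) → x=2 y=0 heading=S
2. move(3) → x=2 y=0 heading=S
3. turn(left) → x=2 y=0 heading=E
4. move(3) → x=3 y=0 heading=E
5. turn(left) → x=3 y=0 heading=N
6. turn(left) → x=3 y=0 heading=W

x=3 y=0 heading=W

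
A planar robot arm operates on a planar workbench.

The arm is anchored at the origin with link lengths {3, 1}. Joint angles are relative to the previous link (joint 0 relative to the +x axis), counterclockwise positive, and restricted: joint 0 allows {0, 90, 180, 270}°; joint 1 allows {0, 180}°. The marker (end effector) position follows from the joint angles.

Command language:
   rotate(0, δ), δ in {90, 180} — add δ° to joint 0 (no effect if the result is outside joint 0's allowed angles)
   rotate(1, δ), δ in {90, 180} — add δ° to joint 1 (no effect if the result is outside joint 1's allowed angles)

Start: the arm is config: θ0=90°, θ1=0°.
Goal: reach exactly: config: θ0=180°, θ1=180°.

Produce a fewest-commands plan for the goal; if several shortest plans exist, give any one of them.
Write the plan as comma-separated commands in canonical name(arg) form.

from: config: θ0=90°, θ1=0°
1. rotate(1, 180) → config: θ0=90°, θ1=180°
2. rotate(0, 90) → config: θ0=180°, θ1=180°
no 1-step plan works, so 2 is optimal.

rotate(1, 180), rotate(0, 90)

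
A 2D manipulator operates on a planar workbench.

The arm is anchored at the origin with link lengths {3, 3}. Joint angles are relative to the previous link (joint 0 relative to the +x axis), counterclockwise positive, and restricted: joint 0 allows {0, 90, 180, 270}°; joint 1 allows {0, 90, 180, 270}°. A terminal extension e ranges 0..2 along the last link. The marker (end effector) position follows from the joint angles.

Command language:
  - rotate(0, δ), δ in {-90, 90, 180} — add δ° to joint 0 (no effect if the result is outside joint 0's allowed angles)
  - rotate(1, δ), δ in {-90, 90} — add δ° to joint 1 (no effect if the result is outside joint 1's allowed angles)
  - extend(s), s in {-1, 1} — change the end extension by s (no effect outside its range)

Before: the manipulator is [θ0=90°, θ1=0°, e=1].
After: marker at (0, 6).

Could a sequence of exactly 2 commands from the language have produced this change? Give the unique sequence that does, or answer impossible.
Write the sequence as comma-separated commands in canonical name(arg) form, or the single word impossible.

begin: [θ0=90°, θ1=0°, e=1]
[1] after extend(-1): [θ0=90°, θ1=0°, e=0]
[2] after extend(-1): [θ0=90°, θ1=0°, e=0]
no other 2-command option fits: unique.

extend(-1), extend(-1)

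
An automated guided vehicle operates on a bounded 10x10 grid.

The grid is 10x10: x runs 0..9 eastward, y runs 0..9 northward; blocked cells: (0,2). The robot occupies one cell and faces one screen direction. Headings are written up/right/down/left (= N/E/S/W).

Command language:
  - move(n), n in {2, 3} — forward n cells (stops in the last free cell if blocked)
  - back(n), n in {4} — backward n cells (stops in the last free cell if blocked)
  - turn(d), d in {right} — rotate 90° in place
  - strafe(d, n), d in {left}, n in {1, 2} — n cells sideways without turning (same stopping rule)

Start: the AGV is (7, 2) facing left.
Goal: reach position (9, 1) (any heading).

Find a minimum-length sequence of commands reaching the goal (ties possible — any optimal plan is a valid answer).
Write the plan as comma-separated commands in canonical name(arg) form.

back(4), strafe(left, 1)

from: (7, 2) facing left
step 1 (back(4)): (9, 2) facing left
step 2 (strafe(left, 1)): (9, 1) facing left
minimal: 2 command(s), checked below 2.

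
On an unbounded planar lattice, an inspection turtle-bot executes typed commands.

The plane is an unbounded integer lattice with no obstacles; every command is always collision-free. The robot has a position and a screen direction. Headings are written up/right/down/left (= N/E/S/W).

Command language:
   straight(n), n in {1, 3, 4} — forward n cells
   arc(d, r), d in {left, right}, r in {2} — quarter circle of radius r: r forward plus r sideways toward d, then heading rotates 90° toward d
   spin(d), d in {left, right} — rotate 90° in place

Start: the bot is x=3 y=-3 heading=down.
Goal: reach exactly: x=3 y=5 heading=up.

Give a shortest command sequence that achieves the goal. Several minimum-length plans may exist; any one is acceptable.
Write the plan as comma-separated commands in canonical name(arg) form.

spin(left), spin(left), straight(4), straight(4)

start: x=3 y=-3 heading=down
1. spin(left) → x=3 y=-3 heading=right
2. spin(left) → x=3 y=-3 heading=up
3. straight(4) → x=3 y=1 heading=up
4. straight(4) → x=3 y=5 heading=up
nothing shorter than 4 reaches the goal.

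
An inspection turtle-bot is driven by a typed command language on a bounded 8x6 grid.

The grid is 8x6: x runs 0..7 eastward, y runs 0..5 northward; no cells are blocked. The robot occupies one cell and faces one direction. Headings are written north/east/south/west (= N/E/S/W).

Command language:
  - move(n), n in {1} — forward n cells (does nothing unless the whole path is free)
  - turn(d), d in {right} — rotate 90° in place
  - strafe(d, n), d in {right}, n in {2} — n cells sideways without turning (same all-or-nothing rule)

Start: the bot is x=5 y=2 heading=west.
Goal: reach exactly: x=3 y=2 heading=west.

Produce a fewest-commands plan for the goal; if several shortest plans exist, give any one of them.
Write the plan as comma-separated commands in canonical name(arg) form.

start: x=5 y=2 heading=west
[1] after move(1): x=4 y=2 heading=west
[2] after move(1): x=3 y=2 heading=west
minimal: 2 command(s), checked below 2.

move(1), move(1)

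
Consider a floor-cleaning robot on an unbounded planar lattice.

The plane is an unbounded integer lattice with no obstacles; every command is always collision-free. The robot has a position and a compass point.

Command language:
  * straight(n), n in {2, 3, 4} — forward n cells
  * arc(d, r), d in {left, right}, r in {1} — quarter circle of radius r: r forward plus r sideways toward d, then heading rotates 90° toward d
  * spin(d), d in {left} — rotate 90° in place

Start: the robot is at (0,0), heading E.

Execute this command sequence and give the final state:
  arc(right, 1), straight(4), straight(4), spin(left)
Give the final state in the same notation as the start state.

t0: at (0,0), heading E
[1] after arc(right, 1): at (1,-1), heading S
[2] after straight(4): at (1,-5), heading S
[3] after straight(4): at (1,-9), heading S
[4] after spin(left): at (1,-9), heading E

at (1,-9), heading E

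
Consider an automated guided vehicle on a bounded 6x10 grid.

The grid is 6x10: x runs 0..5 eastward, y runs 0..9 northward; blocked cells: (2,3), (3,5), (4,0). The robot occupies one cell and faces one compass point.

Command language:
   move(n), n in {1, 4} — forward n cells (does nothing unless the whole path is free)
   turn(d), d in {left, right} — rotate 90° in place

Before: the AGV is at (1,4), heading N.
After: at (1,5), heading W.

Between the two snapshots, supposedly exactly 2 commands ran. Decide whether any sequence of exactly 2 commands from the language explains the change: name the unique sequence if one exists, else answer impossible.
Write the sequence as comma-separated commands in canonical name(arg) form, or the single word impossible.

move(1), turn(left)

key: order matters: swapping move(1) and turn(left) lands elsewhere
from: at (1,4), heading N
t=1 move(1) ⇒ at (1,5), heading N
t=2 turn(left) ⇒ at (1,5), heading W
all 16 alternatives checked — unique.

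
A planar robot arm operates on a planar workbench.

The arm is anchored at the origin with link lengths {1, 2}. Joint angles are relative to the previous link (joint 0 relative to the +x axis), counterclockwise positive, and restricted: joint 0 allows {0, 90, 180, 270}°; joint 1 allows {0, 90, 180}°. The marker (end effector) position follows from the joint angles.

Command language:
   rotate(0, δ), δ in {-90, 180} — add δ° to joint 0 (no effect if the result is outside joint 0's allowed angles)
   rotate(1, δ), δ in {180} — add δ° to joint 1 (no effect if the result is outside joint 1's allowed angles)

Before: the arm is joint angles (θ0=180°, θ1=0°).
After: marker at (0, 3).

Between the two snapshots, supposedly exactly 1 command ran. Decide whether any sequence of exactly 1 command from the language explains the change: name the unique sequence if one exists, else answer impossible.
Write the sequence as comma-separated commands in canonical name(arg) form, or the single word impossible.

t0: joint angles (θ0=180°, θ1=0°)
step 1 (rotate(0, -90)): joint angles (θ0=90°, θ1=0°)
no other 1-command option fits: unique.

rotate(0, -90)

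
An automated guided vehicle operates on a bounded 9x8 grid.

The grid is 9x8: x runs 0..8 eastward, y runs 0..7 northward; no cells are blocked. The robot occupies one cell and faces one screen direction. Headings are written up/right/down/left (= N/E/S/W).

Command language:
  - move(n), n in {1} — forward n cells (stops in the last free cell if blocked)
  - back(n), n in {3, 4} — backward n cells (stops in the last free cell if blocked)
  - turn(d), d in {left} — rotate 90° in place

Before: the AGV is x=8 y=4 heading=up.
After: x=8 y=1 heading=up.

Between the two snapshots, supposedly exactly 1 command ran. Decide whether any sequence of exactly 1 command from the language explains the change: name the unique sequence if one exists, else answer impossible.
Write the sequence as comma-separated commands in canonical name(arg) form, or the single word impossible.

key: still facing N — the one step turns nothing
initial: x=8 y=4 heading=up
[1] after back(3): x=8 y=1 heading=up
no other 1-command option fits: unique.

back(3)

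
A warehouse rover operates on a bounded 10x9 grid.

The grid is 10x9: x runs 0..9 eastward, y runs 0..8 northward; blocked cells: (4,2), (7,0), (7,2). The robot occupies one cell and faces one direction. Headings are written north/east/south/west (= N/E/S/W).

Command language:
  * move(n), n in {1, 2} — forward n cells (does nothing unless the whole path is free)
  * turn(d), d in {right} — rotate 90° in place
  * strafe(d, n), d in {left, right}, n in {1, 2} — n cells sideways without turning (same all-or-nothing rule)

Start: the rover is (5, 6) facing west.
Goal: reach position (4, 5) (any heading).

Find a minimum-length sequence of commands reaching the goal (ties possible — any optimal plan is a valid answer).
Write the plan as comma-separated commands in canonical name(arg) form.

start: (5, 6) facing west
t=1 strafe(left, 1) ⇒ (5, 5) facing west
t=2 move(1) ⇒ (4, 5) facing west
nothing shorter than 2 reaches the goal.

strafe(left, 1), move(1)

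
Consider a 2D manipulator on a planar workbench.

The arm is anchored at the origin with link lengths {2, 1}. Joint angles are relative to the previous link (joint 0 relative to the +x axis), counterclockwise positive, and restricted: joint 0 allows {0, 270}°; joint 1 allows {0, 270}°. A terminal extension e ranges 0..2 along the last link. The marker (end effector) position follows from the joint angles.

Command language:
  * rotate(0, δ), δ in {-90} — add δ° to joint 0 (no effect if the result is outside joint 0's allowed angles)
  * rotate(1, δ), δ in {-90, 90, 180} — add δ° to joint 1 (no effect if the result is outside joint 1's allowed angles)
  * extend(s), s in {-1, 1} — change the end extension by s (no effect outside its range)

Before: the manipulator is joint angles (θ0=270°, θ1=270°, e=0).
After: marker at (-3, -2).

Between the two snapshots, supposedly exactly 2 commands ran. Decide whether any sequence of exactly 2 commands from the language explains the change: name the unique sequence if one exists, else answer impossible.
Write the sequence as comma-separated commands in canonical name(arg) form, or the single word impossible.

extend(1), extend(1)

t0: joint angles (θ0=270°, θ1=270°, e=0)
t=1 extend(1) ⇒ joint angles (θ0=270°, θ1=270°, e=1)
t=2 extend(1) ⇒ joint angles (θ0=270°, θ1=270°, e=2)
no rival 2-sequence matches.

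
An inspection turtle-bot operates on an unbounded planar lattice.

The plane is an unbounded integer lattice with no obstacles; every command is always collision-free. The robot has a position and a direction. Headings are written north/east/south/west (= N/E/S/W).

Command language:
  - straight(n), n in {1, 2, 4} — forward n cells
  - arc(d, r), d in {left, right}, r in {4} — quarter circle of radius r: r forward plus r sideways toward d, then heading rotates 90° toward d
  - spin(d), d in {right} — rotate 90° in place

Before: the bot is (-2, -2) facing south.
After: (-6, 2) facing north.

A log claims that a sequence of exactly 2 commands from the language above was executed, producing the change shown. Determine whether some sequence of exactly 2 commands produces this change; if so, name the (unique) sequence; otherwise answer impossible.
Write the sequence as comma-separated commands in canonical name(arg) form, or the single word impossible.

spin(right), arc(right, 4)

key: running arc(right, 4) before spin(right) would end elsewhere — order is forced
initial: (-2, -2) facing south
step 1 (spin(right)): (-2, -2) facing west
step 2 (arc(right, 4)): (-6, 2) facing north
uniquely the one of 36 2-step routes that fits.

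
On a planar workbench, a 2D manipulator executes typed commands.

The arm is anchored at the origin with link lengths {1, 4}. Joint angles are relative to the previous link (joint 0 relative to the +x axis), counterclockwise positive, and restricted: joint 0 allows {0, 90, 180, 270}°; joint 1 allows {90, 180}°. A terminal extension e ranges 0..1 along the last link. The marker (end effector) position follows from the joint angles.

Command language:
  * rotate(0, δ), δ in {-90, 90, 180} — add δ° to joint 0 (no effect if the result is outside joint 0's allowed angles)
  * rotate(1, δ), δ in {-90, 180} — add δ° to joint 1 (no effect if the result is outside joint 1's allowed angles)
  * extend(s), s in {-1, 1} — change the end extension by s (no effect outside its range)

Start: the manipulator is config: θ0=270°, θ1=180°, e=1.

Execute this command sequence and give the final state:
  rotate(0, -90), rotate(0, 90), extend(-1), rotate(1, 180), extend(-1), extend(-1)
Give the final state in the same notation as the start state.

from: config: θ0=270°, θ1=180°, e=1
step 1 (rotate(0, -90)): config: θ0=180°, θ1=180°, e=1
step 2 (rotate(0, 90)): config: θ0=270°, θ1=180°, e=1
step 3 (extend(-1)): config: θ0=270°, θ1=180°, e=0
step 4 (rotate(1, 180)): config: θ0=270°, θ1=180°, e=0
step 5 (extend(-1)): config: θ0=270°, θ1=180°, e=0
step 6 (extend(-1)): config: θ0=270°, θ1=180°, e=0

config: θ0=270°, θ1=180°, e=0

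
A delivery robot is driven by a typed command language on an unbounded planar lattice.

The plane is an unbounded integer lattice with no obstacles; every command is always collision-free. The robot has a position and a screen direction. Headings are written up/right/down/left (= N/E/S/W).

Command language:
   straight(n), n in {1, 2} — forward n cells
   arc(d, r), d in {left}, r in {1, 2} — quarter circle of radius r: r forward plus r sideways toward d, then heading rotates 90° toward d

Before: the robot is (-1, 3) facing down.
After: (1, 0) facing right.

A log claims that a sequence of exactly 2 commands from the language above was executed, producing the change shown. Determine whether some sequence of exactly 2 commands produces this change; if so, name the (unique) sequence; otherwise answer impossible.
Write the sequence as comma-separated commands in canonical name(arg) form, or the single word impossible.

straight(1), arc(left, 2)

key: order matters: swapping straight(1) and arc(left, 2) lands elsewhere
begin: (-1, 3) facing down
[1] after straight(1): (-1, 2) facing down
[2] after arc(left, 2): (1, 0) facing right
uniquely the one of 16 2-step routes that fits.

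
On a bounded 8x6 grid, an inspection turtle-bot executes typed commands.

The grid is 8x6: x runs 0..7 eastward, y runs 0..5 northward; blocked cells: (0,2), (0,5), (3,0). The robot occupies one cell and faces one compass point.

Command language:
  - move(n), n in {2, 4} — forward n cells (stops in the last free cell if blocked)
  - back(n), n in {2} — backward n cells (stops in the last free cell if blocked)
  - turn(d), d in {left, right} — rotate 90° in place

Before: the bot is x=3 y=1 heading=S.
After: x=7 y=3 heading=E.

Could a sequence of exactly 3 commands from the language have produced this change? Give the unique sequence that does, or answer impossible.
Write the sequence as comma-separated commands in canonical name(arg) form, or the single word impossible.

key: running move(4) before back(2) would end elsewhere — order is forced
initial: x=3 y=1 heading=S
t=1 back(2) ⇒ x=3 y=3 heading=S
t=2 turn(left) ⇒ x=3 y=3 heading=E
t=3 move(4) ⇒ x=7 y=3 heading=E
no rival 3-sequence matches.

back(2), turn(left), move(4)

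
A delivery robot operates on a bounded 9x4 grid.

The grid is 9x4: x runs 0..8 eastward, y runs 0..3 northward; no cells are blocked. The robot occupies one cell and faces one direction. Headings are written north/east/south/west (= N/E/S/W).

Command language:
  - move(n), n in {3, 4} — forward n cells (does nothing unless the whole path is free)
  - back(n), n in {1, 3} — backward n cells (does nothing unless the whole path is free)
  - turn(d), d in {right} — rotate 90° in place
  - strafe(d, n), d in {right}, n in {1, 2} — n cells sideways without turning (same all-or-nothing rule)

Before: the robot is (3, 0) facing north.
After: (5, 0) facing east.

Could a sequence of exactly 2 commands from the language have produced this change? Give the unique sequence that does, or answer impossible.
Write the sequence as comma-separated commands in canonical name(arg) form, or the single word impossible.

key: running turn(right) before strafe(right, 2) would end elsewhere — order is forced
from: (3, 0) facing north
[1] after strafe(right, 2): (5, 0) facing north
[2] after turn(right): (5, 0) facing east
no other 2-command option fits: unique.

strafe(right, 2), turn(right)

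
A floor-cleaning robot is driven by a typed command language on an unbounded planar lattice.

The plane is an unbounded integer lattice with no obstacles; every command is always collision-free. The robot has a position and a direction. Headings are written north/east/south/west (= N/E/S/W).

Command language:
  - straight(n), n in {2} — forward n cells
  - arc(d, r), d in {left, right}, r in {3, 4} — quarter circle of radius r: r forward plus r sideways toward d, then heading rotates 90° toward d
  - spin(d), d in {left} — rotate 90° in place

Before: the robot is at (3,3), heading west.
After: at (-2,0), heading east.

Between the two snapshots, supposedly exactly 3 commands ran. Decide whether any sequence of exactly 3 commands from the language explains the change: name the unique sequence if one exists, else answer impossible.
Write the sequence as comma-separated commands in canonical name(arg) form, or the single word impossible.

straight(2), arc(left, 3), spin(left)

key: cell and facing (now E) both changed — the 3 commands mix motion and turning
initial: at (3,3), heading west
t=1 straight(2) ⇒ at (1,3), heading west
t=2 arc(left, 3) ⇒ at (-2,0), heading south
t=3 spin(left) ⇒ at (-2,0), heading east
uniquely the one of 216 3-step routes that fits.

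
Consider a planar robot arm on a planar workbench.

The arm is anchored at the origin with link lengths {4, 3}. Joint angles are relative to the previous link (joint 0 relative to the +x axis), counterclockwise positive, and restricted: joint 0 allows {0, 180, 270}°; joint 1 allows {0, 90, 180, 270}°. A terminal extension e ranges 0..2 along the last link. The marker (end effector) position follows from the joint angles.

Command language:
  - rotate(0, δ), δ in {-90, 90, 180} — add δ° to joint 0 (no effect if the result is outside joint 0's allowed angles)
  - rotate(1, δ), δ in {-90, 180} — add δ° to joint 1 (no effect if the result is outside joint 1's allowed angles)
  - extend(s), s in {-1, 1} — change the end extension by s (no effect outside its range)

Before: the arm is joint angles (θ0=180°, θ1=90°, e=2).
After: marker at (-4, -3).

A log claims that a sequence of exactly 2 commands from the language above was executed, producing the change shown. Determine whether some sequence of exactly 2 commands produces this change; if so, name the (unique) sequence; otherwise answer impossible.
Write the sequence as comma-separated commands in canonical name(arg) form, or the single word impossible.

extend(-1), extend(-1)

begin: joint angles (θ0=180°, θ1=90°, e=2)
[1] after extend(-1): joint angles (θ0=180°, θ1=90°, e=1)
[2] after extend(-1): joint angles (θ0=180°, θ1=90°, e=0)
no other 2-command option fits: unique.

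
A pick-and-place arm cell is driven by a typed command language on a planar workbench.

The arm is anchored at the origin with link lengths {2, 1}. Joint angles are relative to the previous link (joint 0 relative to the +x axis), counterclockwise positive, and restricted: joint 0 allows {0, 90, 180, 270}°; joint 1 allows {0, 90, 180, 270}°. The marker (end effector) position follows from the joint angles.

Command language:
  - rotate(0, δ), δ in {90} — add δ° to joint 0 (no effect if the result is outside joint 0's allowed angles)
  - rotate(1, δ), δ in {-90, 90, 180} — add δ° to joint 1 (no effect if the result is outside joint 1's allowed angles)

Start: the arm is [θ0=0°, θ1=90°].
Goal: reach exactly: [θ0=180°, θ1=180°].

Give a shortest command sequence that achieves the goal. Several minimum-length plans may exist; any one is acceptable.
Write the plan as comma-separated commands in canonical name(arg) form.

t0: [θ0=0°, θ1=90°]
[1] after rotate(0, 90): [θ0=90°, θ1=90°]
[2] after rotate(0, 90): [θ0=180°, θ1=90°]
[3] after rotate(1, 90): [θ0=180°, θ1=180°]
nothing shorter than 3 reaches the goal.

rotate(0, 90), rotate(0, 90), rotate(1, 90)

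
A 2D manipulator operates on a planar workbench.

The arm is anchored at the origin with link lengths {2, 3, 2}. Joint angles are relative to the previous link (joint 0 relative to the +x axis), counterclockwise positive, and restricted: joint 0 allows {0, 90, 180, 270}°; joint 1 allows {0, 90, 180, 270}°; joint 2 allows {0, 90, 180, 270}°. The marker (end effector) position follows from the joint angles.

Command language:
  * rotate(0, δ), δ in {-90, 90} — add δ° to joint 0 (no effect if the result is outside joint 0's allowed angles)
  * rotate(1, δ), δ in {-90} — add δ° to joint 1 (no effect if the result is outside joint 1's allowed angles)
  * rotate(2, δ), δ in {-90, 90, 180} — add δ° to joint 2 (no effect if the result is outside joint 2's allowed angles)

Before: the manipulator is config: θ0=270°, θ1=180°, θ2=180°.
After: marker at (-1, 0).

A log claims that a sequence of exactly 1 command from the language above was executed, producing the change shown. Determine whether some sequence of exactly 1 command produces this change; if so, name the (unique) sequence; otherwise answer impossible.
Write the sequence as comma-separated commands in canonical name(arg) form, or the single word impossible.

from: config: θ0=270°, θ1=180°, θ2=180°
1. rotate(0, -90) → config: θ0=180°, θ1=180°, θ2=180°
no rival 1-sequence matches.

rotate(0, -90)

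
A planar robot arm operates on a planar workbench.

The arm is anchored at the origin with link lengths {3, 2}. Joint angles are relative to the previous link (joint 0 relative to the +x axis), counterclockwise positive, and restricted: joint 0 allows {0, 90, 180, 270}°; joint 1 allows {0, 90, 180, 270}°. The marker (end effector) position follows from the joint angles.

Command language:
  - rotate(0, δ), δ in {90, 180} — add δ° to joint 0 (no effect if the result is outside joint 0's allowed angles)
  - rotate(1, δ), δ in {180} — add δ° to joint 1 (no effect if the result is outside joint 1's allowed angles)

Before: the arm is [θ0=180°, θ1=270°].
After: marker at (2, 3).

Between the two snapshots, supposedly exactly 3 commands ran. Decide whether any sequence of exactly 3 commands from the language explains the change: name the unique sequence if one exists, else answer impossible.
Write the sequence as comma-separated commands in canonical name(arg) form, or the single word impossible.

initial: [θ0=180°, θ1=270°]
t=1 rotate(0, 90) ⇒ [θ0=270°, θ1=270°]
t=2 rotate(0, 90) ⇒ [θ0=0°, θ1=270°]
t=3 rotate(0, 90) ⇒ [θ0=90°, θ1=270°]
no rival 3-sequence matches.

rotate(0, 90), rotate(0, 90), rotate(0, 90)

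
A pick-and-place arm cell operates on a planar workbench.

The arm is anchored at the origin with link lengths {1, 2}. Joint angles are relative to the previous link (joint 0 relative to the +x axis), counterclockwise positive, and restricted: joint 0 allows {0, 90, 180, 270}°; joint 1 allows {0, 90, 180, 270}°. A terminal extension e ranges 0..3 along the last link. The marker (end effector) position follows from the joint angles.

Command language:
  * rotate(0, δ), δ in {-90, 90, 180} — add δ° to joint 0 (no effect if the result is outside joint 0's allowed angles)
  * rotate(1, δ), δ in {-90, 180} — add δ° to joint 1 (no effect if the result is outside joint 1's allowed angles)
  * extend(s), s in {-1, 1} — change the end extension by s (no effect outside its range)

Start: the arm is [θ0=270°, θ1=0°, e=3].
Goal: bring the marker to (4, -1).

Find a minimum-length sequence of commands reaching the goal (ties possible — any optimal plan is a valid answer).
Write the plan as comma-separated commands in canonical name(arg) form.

begin: [θ0=270°, θ1=0°, e=3]
step 1 (extend(-1)): [θ0=270°, θ1=0°, e=2]
step 2 (rotate(1, 180)): [θ0=270°, θ1=180°, e=2]
step 3 (rotate(1, -90)): [θ0=270°, θ1=90°, e=2]
shorter routes all fall short; 3 is best.

extend(-1), rotate(1, 180), rotate(1, -90)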